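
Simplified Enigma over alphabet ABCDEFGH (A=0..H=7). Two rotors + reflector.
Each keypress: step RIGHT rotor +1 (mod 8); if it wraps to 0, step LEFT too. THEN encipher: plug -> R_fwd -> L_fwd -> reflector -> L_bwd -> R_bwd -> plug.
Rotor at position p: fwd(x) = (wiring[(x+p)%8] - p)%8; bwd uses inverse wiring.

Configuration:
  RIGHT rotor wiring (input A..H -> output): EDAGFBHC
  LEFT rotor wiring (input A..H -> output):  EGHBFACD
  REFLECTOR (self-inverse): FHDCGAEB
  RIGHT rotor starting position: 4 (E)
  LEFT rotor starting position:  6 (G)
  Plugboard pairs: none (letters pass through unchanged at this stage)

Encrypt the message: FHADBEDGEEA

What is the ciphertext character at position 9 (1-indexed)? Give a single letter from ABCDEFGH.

Char 1 ('F'): step: R->5, L=6; F->plug->F->R->D->L->A->refl->F->L'->B->R'->G->plug->G
Char 2 ('H'): step: R->6, L=6; H->plug->H->R->D->L->A->refl->F->L'->B->R'->A->plug->A
Char 3 ('A'): step: R->7, L=6; A->plug->A->R->D->L->A->refl->F->L'->B->R'->D->plug->D
Char 4 ('D'): step: R->0, L->7 (L advanced); D->plug->D->R->G->L->B->refl->H->L'->C->R'->H->plug->H
Char 5 ('B'): step: R->1, L=7; B->plug->B->R->H->L->D->refl->C->L'->E->R'->D->plug->D
Char 6 ('E'): step: R->2, L=7; E->plug->E->R->F->L->G->refl->E->L'->A->R'->F->plug->F
Char 7 ('D'): step: R->3, L=7; D->plug->D->R->E->L->C->refl->D->L'->H->R'->E->plug->E
Char 8 ('G'): step: R->4, L=7; G->plug->G->R->E->L->C->refl->D->L'->H->R'->F->plug->F
Char 9 ('E'): step: R->5, L=7; E->plug->E->R->G->L->B->refl->H->L'->C->R'->B->plug->B

B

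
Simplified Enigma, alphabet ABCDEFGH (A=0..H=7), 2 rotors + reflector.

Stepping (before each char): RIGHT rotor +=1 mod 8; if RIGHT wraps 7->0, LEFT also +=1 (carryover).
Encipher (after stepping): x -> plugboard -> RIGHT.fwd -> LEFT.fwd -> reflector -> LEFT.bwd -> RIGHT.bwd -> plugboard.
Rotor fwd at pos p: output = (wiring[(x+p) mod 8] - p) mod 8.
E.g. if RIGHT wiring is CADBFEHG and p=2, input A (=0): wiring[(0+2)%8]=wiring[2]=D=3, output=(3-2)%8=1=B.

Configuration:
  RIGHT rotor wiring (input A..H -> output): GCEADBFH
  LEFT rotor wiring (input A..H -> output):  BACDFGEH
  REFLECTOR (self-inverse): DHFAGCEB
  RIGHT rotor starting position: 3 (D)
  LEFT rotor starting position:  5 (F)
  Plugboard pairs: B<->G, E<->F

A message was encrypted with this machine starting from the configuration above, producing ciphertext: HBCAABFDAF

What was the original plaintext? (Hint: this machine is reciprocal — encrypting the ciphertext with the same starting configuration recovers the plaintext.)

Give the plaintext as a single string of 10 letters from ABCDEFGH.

Answer: AHGFEAEBFB

Derivation:
Char 1 ('H'): step: R->4, L=5; H->plug->H->R->E->L->D->refl->A->L'->H->R'->A->plug->A
Char 2 ('B'): step: R->5, L=5; B->plug->G->R->D->L->E->refl->G->L'->G->R'->H->plug->H
Char 3 ('C'): step: R->6, L=5; C->plug->C->R->A->L->B->refl->H->L'->B->R'->B->plug->G
Char 4 ('A'): step: R->7, L=5; A->plug->A->R->A->L->B->refl->H->L'->B->R'->E->plug->F
Char 5 ('A'): step: R->0, L->6 (L advanced); A->plug->A->R->G->L->H->refl->B->L'->B->R'->F->plug->E
Char 6 ('B'): step: R->1, L=6; B->plug->G->R->G->L->H->refl->B->L'->B->R'->A->plug->A
Char 7 ('F'): step: R->2, L=6; F->plug->E->R->D->L->C->refl->F->L'->F->R'->F->plug->E
Char 8 ('D'): step: R->3, L=6; D->plug->D->R->C->L->D->refl->A->L'->H->R'->G->plug->B
Char 9 ('A'): step: R->4, L=6; A->plug->A->R->H->L->A->refl->D->L'->C->R'->E->plug->F
Char 10 ('F'): step: R->5, L=6; F->plug->E->R->F->L->F->refl->C->L'->D->R'->G->plug->B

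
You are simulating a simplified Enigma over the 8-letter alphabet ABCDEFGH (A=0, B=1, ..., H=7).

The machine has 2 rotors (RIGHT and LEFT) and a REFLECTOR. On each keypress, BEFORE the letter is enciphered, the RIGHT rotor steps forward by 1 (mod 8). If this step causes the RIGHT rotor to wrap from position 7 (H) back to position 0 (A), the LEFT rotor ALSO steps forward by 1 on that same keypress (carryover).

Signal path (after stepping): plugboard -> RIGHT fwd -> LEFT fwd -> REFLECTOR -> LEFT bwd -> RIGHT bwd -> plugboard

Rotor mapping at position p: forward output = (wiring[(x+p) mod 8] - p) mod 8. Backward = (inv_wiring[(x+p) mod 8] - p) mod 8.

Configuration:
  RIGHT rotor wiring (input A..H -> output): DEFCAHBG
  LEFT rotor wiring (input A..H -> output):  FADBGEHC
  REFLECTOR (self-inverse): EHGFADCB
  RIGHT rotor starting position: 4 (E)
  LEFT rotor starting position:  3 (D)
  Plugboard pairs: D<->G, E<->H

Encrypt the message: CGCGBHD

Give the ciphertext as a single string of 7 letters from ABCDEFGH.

Answer: GEDFHEB

Derivation:
Char 1 ('C'): step: R->5, L=3; C->plug->C->R->B->L->D->refl->F->L'->G->R'->D->plug->G
Char 2 ('G'): step: R->6, L=3; G->plug->D->R->G->L->F->refl->D->L'->B->R'->H->plug->E
Char 3 ('C'): step: R->7, L=3; C->plug->C->R->F->L->C->refl->G->L'->A->R'->G->plug->D
Char 4 ('G'): step: R->0, L->4 (L advanced); G->plug->D->R->C->L->D->refl->F->L'->H->R'->F->plug->F
Char 5 ('B'): step: R->1, L=4; B->plug->B->R->E->L->B->refl->H->L'->G->R'->E->plug->H
Char 6 ('H'): step: R->2, L=4; H->plug->E->R->H->L->F->refl->D->L'->C->R'->H->plug->E
Char 7 ('D'): step: R->3, L=4; D->plug->G->R->B->L->A->refl->E->L'->F->R'->B->plug->B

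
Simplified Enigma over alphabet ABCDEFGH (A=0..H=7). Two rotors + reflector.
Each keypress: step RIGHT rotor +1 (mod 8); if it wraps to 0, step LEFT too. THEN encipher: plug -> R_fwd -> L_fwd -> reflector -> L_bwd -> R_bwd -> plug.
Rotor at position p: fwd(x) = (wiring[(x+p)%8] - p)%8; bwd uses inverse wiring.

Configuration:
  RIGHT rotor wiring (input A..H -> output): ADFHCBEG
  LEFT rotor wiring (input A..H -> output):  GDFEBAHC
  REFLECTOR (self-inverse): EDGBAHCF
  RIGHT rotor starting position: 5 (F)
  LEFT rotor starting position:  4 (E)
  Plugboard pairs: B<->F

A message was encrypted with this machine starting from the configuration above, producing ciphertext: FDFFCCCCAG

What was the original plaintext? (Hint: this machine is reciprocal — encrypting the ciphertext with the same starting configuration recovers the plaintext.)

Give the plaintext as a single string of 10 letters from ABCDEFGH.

Answer: DGADAHHACD

Derivation:
Char 1 ('F'): step: R->6, L=4; F->plug->B->R->A->L->F->refl->H->L'->F->R'->D->plug->D
Char 2 ('D'): step: R->7, L=4; D->plug->D->R->G->L->B->refl->D->L'->C->R'->G->plug->G
Char 3 ('F'): step: R->0, L->5 (L advanced); F->plug->B->R->D->L->B->refl->D->L'->A->R'->A->plug->A
Char 4 ('F'): step: R->1, L=5; F->plug->B->R->E->L->G->refl->C->L'->B->R'->D->plug->D
Char 5 ('C'): step: R->2, L=5; C->plug->C->R->A->L->D->refl->B->L'->D->R'->A->plug->A
Char 6 ('C'): step: R->3, L=5; C->plug->C->R->G->L->H->refl->F->L'->C->R'->H->plug->H
Char 7 ('C'): step: R->4, L=5; C->plug->C->R->A->L->D->refl->B->L'->D->R'->H->plug->H
Char 8 ('C'): step: R->5, L=5; C->plug->C->R->B->L->C->refl->G->L'->E->R'->A->plug->A
Char 9 ('A'): step: R->6, L=5; A->plug->A->R->G->L->H->refl->F->L'->C->R'->C->plug->C
Char 10 ('G'): step: R->7, L=5; G->plug->G->R->C->L->F->refl->H->L'->G->R'->D->plug->D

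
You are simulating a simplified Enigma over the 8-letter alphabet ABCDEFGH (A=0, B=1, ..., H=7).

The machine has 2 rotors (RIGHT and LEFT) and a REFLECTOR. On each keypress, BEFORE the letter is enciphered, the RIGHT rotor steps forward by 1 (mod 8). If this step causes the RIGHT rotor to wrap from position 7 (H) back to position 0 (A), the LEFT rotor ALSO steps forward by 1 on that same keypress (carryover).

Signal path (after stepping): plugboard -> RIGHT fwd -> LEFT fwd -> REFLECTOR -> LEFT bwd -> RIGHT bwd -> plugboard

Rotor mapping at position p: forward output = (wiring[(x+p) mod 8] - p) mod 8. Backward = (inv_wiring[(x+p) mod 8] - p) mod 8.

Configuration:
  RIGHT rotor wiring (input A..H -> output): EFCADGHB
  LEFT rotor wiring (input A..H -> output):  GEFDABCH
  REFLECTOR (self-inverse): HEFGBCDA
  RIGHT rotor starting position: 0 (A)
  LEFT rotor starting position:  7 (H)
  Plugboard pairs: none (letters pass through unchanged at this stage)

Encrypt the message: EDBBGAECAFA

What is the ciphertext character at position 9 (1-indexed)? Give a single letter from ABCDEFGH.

Char 1 ('E'): step: R->1, L=7; E->plug->E->R->F->L->B->refl->E->L'->E->R'->A->plug->A
Char 2 ('D'): step: R->2, L=7; D->plug->D->R->E->L->E->refl->B->L'->F->R'->E->plug->E
Char 3 ('B'): step: R->3, L=7; B->plug->B->R->A->L->A->refl->H->L'->B->R'->F->plug->F
Char 4 ('B'): step: R->4, L=7; B->plug->B->R->C->L->F->refl->C->L'->G->R'->G->plug->G
Char 5 ('G'): step: R->5, L=7; G->plug->G->R->D->L->G->refl->D->L'->H->R'->D->plug->D
Char 6 ('A'): step: R->6, L=7; A->plug->A->R->B->L->H->refl->A->L'->A->R'->H->plug->H
Char 7 ('E'): step: R->7, L=7; E->plug->E->R->B->L->H->refl->A->L'->A->R'->H->plug->H
Char 8 ('C'): step: R->0, L->0 (L advanced); C->plug->C->R->C->L->F->refl->C->L'->G->R'->F->plug->F
Char 9 ('A'): step: R->1, L=0; A->plug->A->R->E->L->A->refl->H->L'->H->R'->C->plug->C

C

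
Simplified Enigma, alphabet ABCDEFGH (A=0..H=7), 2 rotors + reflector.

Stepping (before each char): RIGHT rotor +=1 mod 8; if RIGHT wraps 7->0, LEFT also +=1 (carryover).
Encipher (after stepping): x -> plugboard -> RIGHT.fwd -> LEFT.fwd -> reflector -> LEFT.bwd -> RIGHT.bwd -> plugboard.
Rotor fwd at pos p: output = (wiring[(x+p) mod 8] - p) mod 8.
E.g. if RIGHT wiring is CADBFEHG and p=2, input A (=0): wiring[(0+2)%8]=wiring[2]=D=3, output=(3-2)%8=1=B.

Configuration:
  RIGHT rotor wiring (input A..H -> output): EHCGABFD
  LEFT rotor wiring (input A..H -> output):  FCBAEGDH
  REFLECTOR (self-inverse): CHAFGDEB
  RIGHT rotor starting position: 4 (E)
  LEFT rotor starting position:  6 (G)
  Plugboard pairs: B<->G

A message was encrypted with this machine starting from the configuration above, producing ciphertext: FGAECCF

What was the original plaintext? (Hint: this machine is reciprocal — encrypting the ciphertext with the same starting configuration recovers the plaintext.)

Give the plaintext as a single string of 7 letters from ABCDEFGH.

Char 1 ('F'): step: R->5, L=6; F->plug->F->R->F->L->C->refl->A->L'->H->R'->D->plug->D
Char 2 ('G'): step: R->6, L=6; G->plug->B->R->F->L->C->refl->A->L'->H->R'->A->plug->A
Char 3 ('A'): step: R->7, L=6; A->plug->A->R->E->L->D->refl->F->L'->A->R'->C->plug->C
Char 4 ('E'): step: R->0, L->7 (L advanced); E->plug->E->R->A->L->A->refl->C->L'->D->R'->H->plug->H
Char 5 ('C'): step: R->1, L=7; C->plug->C->R->F->L->F->refl->D->L'->C->R'->G->plug->B
Char 6 ('C'): step: R->2, L=7; C->plug->C->R->G->L->H->refl->B->L'->E->R'->B->plug->G
Char 7 ('F'): step: R->3, L=7; F->plug->F->R->B->L->G->refl->E->L'->H->R'->H->plug->H

Answer: DACHBGH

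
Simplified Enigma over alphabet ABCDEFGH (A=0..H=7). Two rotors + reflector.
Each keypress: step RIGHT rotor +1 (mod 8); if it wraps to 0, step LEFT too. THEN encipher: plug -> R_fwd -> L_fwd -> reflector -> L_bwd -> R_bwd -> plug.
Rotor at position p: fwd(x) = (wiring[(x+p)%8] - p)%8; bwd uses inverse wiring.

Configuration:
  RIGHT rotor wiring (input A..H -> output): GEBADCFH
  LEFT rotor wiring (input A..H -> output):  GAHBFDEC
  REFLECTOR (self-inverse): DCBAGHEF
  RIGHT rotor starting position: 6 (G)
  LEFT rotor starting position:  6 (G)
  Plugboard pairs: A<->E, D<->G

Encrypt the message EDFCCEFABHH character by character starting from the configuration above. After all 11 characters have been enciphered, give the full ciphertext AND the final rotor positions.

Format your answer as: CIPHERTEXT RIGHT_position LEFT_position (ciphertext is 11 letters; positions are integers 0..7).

Char 1 ('E'): step: R->7, L=6; E->plug->A->R->A->L->G->refl->E->L'->B->R'->E->plug->A
Char 2 ('D'): step: R->0, L->7 (L advanced); D->plug->G->R->F->L->G->refl->E->L'->G->R'->A->plug->E
Char 3 ('F'): step: R->1, L=7; F->plug->F->R->E->L->C->refl->B->L'->C->R'->D->plug->G
Char 4 ('C'): step: R->2, L=7; C->plug->C->R->B->L->H->refl->F->L'->H->R'->A->plug->E
Char 5 ('C'): step: R->3, L=7; C->plug->C->R->H->L->F->refl->H->L'->B->R'->G->plug->D
Char 6 ('E'): step: R->4, L=7; E->plug->A->R->H->L->F->refl->H->L'->B->R'->C->plug->C
Char 7 ('F'): step: R->5, L=7; F->plug->F->R->E->L->C->refl->B->L'->C->R'->C->plug->C
Char 8 ('A'): step: R->6, L=7; A->plug->E->R->D->L->A->refl->D->L'->A->R'->C->plug->C
Char 9 ('B'): step: R->7, L=7; B->plug->B->R->H->L->F->refl->H->L'->B->R'->E->plug->A
Char 10 ('H'): step: R->0, L->0 (L advanced); H->plug->H->R->H->L->C->refl->B->L'->D->R'->E->plug->A
Char 11 ('H'): step: R->1, L=0; H->plug->H->R->F->L->D->refl->A->L'->B->R'->E->plug->A
Final: ciphertext=AEGEDCCCAAA, RIGHT=1, LEFT=0

Answer: AEGEDCCCAAA 1 0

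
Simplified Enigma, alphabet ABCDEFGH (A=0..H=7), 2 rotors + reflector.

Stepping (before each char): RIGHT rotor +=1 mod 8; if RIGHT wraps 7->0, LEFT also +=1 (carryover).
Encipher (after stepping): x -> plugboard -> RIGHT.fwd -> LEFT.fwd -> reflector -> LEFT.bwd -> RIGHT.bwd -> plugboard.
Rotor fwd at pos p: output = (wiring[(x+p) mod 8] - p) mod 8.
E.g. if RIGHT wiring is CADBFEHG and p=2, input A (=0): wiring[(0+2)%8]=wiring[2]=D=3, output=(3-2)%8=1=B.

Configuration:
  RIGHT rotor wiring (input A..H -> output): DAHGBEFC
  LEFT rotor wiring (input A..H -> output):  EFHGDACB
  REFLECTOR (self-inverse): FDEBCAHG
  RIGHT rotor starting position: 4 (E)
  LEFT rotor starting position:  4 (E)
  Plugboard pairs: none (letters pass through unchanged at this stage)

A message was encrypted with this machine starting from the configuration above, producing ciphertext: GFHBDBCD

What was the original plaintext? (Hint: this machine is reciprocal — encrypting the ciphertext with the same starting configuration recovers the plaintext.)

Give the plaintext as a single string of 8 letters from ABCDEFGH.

Char 1 ('G'): step: R->5, L=4; G->plug->G->R->B->L->E->refl->C->L'->H->R'->A->plug->A
Char 2 ('F'): step: R->6, L=4; F->plug->F->R->A->L->H->refl->G->L'->C->R'->D->plug->D
Char 3 ('H'): step: R->7, L=4; H->plug->H->R->G->L->D->refl->B->L'->F->R'->G->plug->G
Char 4 ('B'): step: R->0, L->5 (L advanced); B->plug->B->R->A->L->D->refl->B->L'->G->R'->D->plug->D
Char 5 ('D'): step: R->1, L=5; D->plug->D->R->A->L->D->refl->B->L'->G->R'->B->plug->B
Char 6 ('B'): step: R->2, L=5; B->plug->B->R->E->L->A->refl->F->L'->B->R'->G->plug->G
Char 7 ('C'): step: R->3, L=5; C->plug->C->R->B->L->F->refl->A->L'->E->R'->H->plug->H
Char 8 ('D'): step: R->4, L=5; D->plug->D->R->G->L->B->refl->D->L'->A->R'->B->plug->B

Answer: ADGDBGHB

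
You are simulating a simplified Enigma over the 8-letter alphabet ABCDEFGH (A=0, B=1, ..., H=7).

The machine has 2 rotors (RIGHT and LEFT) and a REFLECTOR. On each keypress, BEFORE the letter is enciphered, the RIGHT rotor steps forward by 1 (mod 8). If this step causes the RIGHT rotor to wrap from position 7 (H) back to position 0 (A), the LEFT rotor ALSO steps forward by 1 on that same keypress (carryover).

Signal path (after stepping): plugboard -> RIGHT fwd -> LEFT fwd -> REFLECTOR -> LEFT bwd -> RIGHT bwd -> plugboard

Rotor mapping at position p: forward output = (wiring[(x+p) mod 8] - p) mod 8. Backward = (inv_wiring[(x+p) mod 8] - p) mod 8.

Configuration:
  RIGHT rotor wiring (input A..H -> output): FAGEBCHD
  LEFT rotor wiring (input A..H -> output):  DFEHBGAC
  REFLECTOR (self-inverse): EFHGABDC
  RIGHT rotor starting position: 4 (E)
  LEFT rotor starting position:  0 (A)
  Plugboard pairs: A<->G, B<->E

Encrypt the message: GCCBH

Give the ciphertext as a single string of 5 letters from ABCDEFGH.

Char 1 ('G'): step: R->5, L=0; G->plug->A->R->F->L->G->refl->D->L'->A->R'->D->plug->D
Char 2 ('C'): step: R->6, L=0; C->plug->C->R->H->L->C->refl->H->L'->D->R'->G->plug->A
Char 3 ('C'): step: R->7, L=0; C->plug->C->R->B->L->F->refl->B->L'->E->R'->A->plug->G
Char 4 ('B'): step: R->0, L->1 (L advanced); B->plug->E->R->B->L->D->refl->G->L'->C->R'->F->plug->F
Char 5 ('H'): step: R->1, L=1; H->plug->H->R->E->L->F->refl->B->L'->G->R'->F->plug->F

Answer: DAGFF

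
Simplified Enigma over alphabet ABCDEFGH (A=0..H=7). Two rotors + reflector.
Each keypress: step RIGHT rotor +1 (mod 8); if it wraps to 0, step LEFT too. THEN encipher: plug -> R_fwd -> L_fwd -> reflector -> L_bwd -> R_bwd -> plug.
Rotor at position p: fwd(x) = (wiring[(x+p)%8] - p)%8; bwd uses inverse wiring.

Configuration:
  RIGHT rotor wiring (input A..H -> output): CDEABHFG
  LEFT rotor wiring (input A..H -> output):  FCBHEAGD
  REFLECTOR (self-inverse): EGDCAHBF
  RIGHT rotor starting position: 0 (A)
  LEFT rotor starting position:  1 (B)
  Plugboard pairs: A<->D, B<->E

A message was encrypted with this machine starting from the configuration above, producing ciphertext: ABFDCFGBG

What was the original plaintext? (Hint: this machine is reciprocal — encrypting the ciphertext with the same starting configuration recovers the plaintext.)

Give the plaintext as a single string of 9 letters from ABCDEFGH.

Answer: DEHHFEFAE

Derivation:
Char 1 ('A'): step: R->1, L=1; A->plug->D->R->A->L->B->refl->G->L'->C->R'->A->plug->D
Char 2 ('B'): step: R->2, L=1; B->plug->E->R->D->L->D->refl->C->L'->G->R'->B->plug->E
Char 3 ('F'): step: R->3, L=1; F->plug->F->R->H->L->E->refl->A->L'->B->R'->H->plug->H
Char 4 ('D'): step: R->4, L=1; D->plug->A->R->F->L->F->refl->H->L'->E->R'->H->plug->H
Char 5 ('C'): step: R->5, L=1; C->plug->C->R->B->L->A->refl->E->L'->H->R'->F->plug->F
Char 6 ('F'): step: R->6, L=1; F->plug->F->R->C->L->G->refl->B->L'->A->R'->B->plug->E
Char 7 ('G'): step: R->7, L=1; G->plug->G->R->A->L->B->refl->G->L'->C->R'->F->plug->F
Char 8 ('B'): step: R->0, L->2 (L advanced); B->plug->E->R->B->L->F->refl->H->L'->A->R'->D->plug->A
Char 9 ('G'): step: R->1, L=2; G->plug->G->R->F->L->B->refl->G->L'->D->R'->B->plug->E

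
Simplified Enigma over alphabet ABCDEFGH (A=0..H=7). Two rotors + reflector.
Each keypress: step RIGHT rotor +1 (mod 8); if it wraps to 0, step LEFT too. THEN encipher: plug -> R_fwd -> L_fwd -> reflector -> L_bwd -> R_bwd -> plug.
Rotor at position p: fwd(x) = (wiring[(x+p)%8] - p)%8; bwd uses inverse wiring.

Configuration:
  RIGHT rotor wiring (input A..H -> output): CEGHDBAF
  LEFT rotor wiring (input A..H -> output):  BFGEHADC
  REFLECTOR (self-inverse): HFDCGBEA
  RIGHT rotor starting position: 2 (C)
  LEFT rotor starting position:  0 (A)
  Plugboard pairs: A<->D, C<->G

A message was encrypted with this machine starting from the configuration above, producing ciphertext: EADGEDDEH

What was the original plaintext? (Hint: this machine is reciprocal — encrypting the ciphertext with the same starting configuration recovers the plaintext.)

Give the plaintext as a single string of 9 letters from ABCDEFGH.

Answer: HFACHHEGB

Derivation:
Char 1 ('E'): step: R->3, L=0; E->plug->E->R->C->L->G->refl->E->L'->D->R'->H->plug->H
Char 2 ('A'): step: R->4, L=0; A->plug->D->R->B->L->F->refl->B->L'->A->R'->F->plug->F
Char 3 ('D'): step: R->5, L=0; D->plug->A->R->E->L->H->refl->A->L'->F->R'->D->plug->A
Char 4 ('G'): step: R->6, L=0; G->plug->C->R->E->L->H->refl->A->L'->F->R'->G->plug->C
Char 5 ('E'): step: R->7, L=0; E->plug->E->R->A->L->B->refl->F->L'->B->R'->H->plug->H
Char 6 ('D'): step: R->0, L->1 (L advanced); D->plug->A->R->C->L->D->refl->C->L'->F->R'->H->plug->H
Char 7 ('D'): step: R->1, L=1; D->plug->A->R->D->L->G->refl->E->L'->A->R'->E->plug->E
Char 8 ('E'): step: R->2, L=1; E->plug->E->R->G->L->B->refl->F->L'->B->R'->C->plug->G
Char 9 ('H'): step: R->3, L=1; H->plug->H->R->D->L->G->refl->E->L'->A->R'->B->plug->B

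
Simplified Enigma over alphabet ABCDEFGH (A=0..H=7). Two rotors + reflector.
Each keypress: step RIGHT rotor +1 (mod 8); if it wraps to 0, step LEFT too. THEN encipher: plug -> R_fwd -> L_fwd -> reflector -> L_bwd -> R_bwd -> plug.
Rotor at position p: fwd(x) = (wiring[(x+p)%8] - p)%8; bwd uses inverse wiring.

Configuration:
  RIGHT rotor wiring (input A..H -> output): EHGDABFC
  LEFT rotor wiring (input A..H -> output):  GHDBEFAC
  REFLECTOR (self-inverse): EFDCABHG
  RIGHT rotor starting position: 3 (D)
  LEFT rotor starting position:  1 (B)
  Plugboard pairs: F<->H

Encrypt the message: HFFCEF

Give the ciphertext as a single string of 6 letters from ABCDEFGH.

Char 1 ('H'): step: R->4, L=1; H->plug->F->R->D->L->D->refl->C->L'->B->R'->C->plug->C
Char 2 ('F'): step: R->5, L=1; F->plug->H->R->D->L->D->refl->C->L'->B->R'->F->plug->H
Char 3 ('F'): step: R->6, L=1; F->plug->H->R->D->L->D->refl->C->L'->B->R'->D->plug->D
Char 4 ('C'): step: R->7, L=1; C->plug->C->R->A->L->G->refl->H->L'->F->R'->B->plug->B
Char 5 ('E'): step: R->0, L->2 (L advanced); E->plug->E->R->A->L->B->refl->F->L'->H->R'->B->plug->B
Char 6 ('F'): step: R->1, L=2; F->plug->H->R->D->L->D->refl->C->L'->C->R'->C->plug->C

Answer: CHDBBC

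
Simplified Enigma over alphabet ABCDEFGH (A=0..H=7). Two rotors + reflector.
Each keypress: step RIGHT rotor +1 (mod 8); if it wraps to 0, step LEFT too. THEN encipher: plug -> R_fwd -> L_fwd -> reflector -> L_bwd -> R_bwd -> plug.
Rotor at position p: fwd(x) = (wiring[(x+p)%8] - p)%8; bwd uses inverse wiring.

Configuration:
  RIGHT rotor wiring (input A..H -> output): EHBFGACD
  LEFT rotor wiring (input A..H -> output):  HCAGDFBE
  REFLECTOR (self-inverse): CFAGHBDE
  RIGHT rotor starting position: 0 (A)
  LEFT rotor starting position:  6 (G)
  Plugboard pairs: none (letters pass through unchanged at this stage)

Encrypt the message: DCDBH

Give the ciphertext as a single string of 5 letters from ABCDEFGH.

Char 1 ('D'): step: R->1, L=6; D->plug->D->R->F->L->A->refl->C->L'->E->R'->C->plug->C
Char 2 ('C'): step: R->2, L=6; C->plug->C->R->E->L->C->refl->A->L'->F->R'->H->plug->H
Char 3 ('D'): step: R->3, L=6; D->plug->D->R->H->L->H->refl->E->L'->D->R'->B->plug->B
Char 4 ('B'): step: R->4, L=6; B->plug->B->R->E->L->C->refl->A->L'->F->R'->G->plug->G
Char 5 ('H'): step: R->5, L=6; H->plug->H->R->B->L->G->refl->D->L'->A->R'->G->plug->G

Answer: CHBGG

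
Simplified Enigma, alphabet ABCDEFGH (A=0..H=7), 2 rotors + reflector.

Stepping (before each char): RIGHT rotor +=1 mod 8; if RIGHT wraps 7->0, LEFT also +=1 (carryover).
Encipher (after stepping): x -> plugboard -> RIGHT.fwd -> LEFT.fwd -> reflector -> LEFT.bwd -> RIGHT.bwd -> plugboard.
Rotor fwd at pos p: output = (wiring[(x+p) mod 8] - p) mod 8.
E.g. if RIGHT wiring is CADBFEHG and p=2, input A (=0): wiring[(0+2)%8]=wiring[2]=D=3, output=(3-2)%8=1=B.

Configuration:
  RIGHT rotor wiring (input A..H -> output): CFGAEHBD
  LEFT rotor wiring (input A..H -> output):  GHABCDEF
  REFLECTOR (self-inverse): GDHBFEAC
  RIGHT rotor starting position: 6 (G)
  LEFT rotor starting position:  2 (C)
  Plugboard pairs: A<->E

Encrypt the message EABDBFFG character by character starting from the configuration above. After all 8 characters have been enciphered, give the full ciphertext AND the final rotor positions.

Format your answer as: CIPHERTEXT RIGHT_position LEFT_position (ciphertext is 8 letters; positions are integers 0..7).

Answer: AGDHCHBD 6 3

Derivation:
Char 1 ('E'): step: R->7, L=2; E->plug->A->R->E->L->C->refl->H->L'->B->R'->E->plug->A
Char 2 ('A'): step: R->0, L->3 (L advanced); A->plug->E->R->E->L->C->refl->H->L'->B->R'->G->plug->G
Char 3 ('B'): step: R->1, L=3; B->plug->B->R->F->L->D->refl->B->L'->D->R'->D->plug->D
Char 4 ('D'): step: R->2, L=3; D->plug->D->R->F->L->D->refl->B->L'->D->R'->H->plug->H
Char 5 ('B'): step: R->3, L=3; B->plug->B->R->B->L->H->refl->C->L'->E->R'->C->plug->C
Char 6 ('F'): step: R->4, L=3; F->plug->F->R->B->L->H->refl->C->L'->E->R'->H->plug->H
Char 7 ('F'): step: R->5, L=3; F->plug->F->R->B->L->H->refl->C->L'->E->R'->B->plug->B
Char 8 ('G'): step: R->6, L=3; G->plug->G->R->G->L->E->refl->F->L'->H->R'->D->plug->D
Final: ciphertext=AGDHCHBD, RIGHT=6, LEFT=3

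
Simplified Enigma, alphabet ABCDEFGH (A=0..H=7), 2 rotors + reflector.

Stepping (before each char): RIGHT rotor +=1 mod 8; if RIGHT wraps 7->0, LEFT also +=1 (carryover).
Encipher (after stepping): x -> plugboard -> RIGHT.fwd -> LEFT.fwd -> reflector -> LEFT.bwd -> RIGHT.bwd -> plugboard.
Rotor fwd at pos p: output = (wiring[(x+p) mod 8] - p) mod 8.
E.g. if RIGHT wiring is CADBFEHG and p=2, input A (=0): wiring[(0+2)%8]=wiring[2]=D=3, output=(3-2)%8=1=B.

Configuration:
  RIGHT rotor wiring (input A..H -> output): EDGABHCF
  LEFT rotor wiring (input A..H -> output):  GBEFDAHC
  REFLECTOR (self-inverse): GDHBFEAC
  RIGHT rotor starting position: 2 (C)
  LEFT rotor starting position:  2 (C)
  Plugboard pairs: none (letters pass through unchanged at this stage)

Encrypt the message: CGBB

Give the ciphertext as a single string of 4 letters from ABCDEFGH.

Answer: BDGE

Derivation:
Char 1 ('C'): step: R->3, L=2; C->plug->C->R->E->L->F->refl->E->L'->G->R'->B->plug->B
Char 2 ('G'): step: R->4, L=2; G->plug->G->R->C->L->B->refl->D->L'->B->R'->D->plug->D
Char 3 ('B'): step: R->5, L=2; B->plug->B->R->F->L->A->refl->G->L'->D->R'->G->plug->G
Char 4 ('B'): step: R->6, L=2; B->plug->B->R->H->L->H->refl->C->L'->A->R'->E->plug->E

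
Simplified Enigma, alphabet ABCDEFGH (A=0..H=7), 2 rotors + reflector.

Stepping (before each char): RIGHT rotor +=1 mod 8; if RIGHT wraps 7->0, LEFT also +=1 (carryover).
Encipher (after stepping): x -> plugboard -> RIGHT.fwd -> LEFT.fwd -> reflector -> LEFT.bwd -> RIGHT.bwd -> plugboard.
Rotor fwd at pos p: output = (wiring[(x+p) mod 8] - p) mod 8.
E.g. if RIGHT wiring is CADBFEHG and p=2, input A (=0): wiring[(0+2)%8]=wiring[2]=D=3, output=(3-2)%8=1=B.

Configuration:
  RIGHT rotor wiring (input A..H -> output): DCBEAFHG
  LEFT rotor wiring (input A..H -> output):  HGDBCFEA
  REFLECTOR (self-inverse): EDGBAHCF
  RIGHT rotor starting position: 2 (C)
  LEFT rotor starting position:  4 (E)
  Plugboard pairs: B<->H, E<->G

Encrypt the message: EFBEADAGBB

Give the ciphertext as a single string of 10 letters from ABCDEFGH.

Answer: BGHGEHDDFF

Derivation:
Char 1 ('E'): step: R->3, L=4; E->plug->G->R->H->L->F->refl->H->L'->G->R'->H->plug->B
Char 2 ('F'): step: R->4, L=4; F->plug->F->R->G->L->H->refl->F->L'->H->R'->E->plug->G
Char 3 ('B'): step: R->5, L=4; B->plug->H->R->D->L->E->refl->A->L'->C->R'->B->plug->H
Char 4 ('E'): step: R->6, L=4; E->plug->G->R->C->L->A->refl->E->L'->D->R'->E->plug->G
Char 5 ('A'): step: R->7, L=4; A->plug->A->R->H->L->F->refl->H->L'->G->R'->G->plug->E
Char 6 ('D'): step: R->0, L->5 (L advanced); D->plug->D->R->E->L->B->refl->D->L'->C->R'->B->plug->H
Char 7 ('A'): step: R->1, L=5; A->plug->A->R->B->L->H->refl->F->L'->H->R'->D->plug->D
Char 8 ('G'): step: R->2, L=5; G->plug->E->R->F->L->G->refl->C->L'->D->R'->D->plug->D
Char 9 ('B'): step: R->3, L=5; B->plug->H->R->G->L->E->refl->A->L'->A->R'->F->plug->F
Char 10 ('B'): step: R->4, L=5; B->plug->H->R->A->L->A->refl->E->L'->G->R'->F->plug->F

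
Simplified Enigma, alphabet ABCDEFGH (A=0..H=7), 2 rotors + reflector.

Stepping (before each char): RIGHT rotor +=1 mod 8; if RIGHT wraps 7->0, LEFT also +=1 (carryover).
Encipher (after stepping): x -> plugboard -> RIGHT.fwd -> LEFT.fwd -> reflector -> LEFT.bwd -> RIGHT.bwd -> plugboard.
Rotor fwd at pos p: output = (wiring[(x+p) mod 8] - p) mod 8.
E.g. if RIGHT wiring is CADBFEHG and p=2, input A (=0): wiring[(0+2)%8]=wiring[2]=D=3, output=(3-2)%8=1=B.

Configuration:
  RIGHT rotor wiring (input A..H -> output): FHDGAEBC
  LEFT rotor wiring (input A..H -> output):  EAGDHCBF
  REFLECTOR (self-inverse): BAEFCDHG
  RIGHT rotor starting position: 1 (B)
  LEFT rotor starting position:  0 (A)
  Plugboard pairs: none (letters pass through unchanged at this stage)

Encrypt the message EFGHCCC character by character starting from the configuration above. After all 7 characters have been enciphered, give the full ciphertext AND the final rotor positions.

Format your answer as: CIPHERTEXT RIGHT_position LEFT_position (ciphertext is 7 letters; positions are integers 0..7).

Char 1 ('E'): step: R->2, L=0; E->plug->E->R->H->L->F->refl->D->L'->D->R'->G->plug->G
Char 2 ('F'): step: R->3, L=0; F->plug->F->R->C->L->G->refl->H->L'->E->R'->G->plug->G
Char 3 ('G'): step: R->4, L=0; G->plug->G->R->H->L->F->refl->D->L'->D->R'->F->plug->F
Char 4 ('H'): step: R->5, L=0; H->plug->H->R->D->L->D->refl->F->L'->H->R'->A->plug->A
Char 5 ('C'): step: R->6, L=0; C->plug->C->R->H->L->F->refl->D->L'->D->R'->A->plug->A
Char 6 ('C'): step: R->7, L=0; C->plug->C->R->A->L->E->refl->C->L'->F->R'->G->plug->G
Char 7 ('C'): step: R->0, L->1 (L advanced); C->plug->C->R->D->L->G->refl->H->L'->A->R'->E->plug->E
Final: ciphertext=GGFAAGE, RIGHT=0, LEFT=1

Answer: GGFAAGE 0 1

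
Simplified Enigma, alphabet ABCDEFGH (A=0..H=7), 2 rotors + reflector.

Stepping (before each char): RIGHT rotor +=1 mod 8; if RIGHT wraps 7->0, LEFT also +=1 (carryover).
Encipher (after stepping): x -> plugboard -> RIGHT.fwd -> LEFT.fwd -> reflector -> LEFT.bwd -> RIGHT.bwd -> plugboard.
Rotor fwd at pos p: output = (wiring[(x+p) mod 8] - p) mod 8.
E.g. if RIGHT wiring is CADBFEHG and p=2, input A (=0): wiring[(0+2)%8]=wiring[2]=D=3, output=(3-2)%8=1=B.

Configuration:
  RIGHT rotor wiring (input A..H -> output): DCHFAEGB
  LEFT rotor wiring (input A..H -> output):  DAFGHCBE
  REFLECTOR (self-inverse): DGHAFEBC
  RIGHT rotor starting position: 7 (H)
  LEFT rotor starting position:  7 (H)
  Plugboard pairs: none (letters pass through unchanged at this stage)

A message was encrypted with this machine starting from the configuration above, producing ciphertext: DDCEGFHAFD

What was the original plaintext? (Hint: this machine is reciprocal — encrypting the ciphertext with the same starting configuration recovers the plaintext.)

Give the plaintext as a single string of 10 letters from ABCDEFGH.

Char 1 ('D'): step: R->0, L->0 (L advanced); D->plug->D->R->F->L->C->refl->H->L'->E->R'->F->plug->F
Char 2 ('D'): step: R->1, L=0; D->plug->D->R->H->L->E->refl->F->L'->C->R'->H->plug->H
Char 3 ('C'): step: R->2, L=0; C->plug->C->R->G->L->B->refl->G->L'->D->R'->B->plug->B
Char 4 ('E'): step: R->3, L=0; E->plug->E->R->G->L->B->refl->G->L'->D->R'->D->plug->D
Char 5 ('G'): step: R->4, L=0; G->plug->G->R->D->L->G->refl->B->L'->G->R'->F->plug->F
Char 6 ('F'): step: R->5, L=0; F->plug->F->R->C->L->F->refl->E->L'->H->R'->A->plug->A
Char 7 ('H'): step: R->6, L=0; H->plug->H->R->G->L->B->refl->G->L'->D->R'->B->plug->B
Char 8 ('A'): step: R->7, L=0; A->plug->A->R->C->L->F->refl->E->L'->H->R'->H->plug->H
Char 9 ('F'): step: R->0, L->1 (L advanced); F->plug->F->R->E->L->B->refl->G->L'->D->R'->A->plug->A
Char 10 ('D'): step: R->1, L=1; D->plug->D->R->H->L->C->refl->H->L'->A->R'->G->plug->G

Answer: FHBDFABHAG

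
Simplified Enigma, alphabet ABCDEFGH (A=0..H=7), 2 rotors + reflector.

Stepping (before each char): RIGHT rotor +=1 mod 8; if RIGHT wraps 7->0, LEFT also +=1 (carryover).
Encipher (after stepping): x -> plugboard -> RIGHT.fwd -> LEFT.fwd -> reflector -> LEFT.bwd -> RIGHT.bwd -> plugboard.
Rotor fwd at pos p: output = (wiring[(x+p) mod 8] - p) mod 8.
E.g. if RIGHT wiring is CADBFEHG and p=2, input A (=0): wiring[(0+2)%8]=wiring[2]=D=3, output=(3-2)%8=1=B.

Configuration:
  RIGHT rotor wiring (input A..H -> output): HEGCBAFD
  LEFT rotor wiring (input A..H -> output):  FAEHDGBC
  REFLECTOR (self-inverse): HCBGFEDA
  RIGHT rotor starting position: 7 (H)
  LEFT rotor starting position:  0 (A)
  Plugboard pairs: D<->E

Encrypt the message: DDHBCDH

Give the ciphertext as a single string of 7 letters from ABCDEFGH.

Answer: EFFHGHC

Derivation:
Char 1 ('D'): step: R->0, L->1 (L advanced); D->plug->E->R->B->L->D->refl->G->L'->C->R'->D->plug->E
Char 2 ('D'): step: R->1, L=1; D->plug->E->R->H->L->E->refl->F->L'->E->R'->F->plug->F
Char 3 ('H'): step: R->2, L=1; H->plug->H->R->C->L->G->refl->D->L'->B->R'->F->plug->F
Char 4 ('B'): step: R->3, L=1; B->plug->B->R->G->L->B->refl->C->L'->D->R'->H->plug->H
Char 5 ('C'): step: R->4, L=1; C->plug->C->R->B->L->D->refl->G->L'->C->R'->G->plug->G
Char 6 ('D'): step: R->5, L=1; D->plug->E->R->H->L->E->refl->F->L'->E->R'->H->plug->H
Char 7 ('H'): step: R->6, L=1; H->plug->H->R->C->L->G->refl->D->L'->B->R'->C->plug->C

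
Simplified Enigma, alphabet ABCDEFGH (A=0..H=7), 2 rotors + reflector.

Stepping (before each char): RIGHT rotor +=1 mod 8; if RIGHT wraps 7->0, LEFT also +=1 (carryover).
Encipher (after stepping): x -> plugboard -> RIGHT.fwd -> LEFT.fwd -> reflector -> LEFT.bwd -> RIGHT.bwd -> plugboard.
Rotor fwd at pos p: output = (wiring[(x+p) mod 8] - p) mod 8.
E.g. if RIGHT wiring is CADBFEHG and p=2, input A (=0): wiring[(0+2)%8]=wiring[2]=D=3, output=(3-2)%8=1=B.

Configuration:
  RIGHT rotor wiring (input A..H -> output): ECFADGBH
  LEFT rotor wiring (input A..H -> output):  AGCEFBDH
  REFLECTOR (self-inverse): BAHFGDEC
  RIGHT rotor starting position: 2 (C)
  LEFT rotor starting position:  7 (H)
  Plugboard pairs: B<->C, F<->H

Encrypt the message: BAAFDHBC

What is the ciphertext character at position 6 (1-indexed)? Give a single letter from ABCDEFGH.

Char 1 ('B'): step: R->3, L=7; B->plug->C->R->D->L->D->refl->F->L'->E->R'->E->plug->E
Char 2 ('A'): step: R->4, L=7; A->plug->A->R->H->L->E->refl->G->L'->F->R'->C->plug->B
Char 3 ('A'): step: R->5, L=7; A->plug->A->R->B->L->B->refl->A->L'->A->R'->F->plug->H
Char 4 ('F'): step: R->6, L=7; F->plug->H->R->A->L->A->refl->B->L'->B->R'->B->plug->C
Char 5 ('D'): step: R->7, L=7; D->plug->D->R->G->L->C->refl->H->L'->C->R'->H->plug->F
Char 6 ('H'): step: R->0, L->0 (L advanced); H->plug->F->R->G->L->D->refl->F->L'->E->R'->A->plug->A

A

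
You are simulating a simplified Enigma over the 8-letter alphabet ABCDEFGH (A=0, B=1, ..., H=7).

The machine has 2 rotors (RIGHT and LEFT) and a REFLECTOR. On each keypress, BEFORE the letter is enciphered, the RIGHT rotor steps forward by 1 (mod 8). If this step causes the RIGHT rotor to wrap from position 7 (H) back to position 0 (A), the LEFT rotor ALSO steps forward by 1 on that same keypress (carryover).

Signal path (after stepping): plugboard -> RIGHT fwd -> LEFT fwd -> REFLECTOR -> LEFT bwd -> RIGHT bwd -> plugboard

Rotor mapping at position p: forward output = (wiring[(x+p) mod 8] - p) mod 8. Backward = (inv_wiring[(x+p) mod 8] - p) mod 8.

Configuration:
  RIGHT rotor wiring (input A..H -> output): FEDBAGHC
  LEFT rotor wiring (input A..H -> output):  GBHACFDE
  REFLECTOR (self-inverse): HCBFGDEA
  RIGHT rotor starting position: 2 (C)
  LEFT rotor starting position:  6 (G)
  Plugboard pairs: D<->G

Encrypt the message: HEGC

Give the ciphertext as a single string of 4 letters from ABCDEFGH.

Answer: CGHD

Derivation:
Char 1 ('H'): step: R->3, L=6; H->plug->H->R->A->L->F->refl->D->L'->D->R'->C->plug->C
Char 2 ('E'): step: R->4, L=6; E->plug->E->R->B->L->G->refl->E->L'->G->R'->D->plug->G
Char 3 ('G'): step: R->5, L=6; G->plug->D->R->A->L->F->refl->D->L'->D->R'->H->plug->H
Char 4 ('C'): step: R->6, L=6; C->plug->C->R->H->L->H->refl->A->L'->C->R'->G->plug->D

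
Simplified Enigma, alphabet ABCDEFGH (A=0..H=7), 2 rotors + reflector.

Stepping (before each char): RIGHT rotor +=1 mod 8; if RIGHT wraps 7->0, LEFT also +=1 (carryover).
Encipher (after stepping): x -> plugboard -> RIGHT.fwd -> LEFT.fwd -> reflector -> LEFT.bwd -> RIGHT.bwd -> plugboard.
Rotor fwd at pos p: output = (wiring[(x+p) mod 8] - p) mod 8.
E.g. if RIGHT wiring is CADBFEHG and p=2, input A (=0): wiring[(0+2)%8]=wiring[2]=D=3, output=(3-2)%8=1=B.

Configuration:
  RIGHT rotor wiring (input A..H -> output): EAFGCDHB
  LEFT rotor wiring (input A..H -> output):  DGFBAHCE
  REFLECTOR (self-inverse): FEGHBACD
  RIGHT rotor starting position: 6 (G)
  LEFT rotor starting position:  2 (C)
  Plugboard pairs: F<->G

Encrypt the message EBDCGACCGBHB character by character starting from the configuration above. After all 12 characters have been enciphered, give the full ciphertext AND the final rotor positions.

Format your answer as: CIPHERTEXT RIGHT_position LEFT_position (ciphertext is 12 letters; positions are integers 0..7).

Char 1 ('E'): step: R->7, L=2; E->plug->E->R->H->L->E->refl->B->L'->G->R'->D->plug->D
Char 2 ('B'): step: R->0, L->3 (L advanced); B->plug->B->R->A->L->G->refl->C->L'->H->R'->G->plug->F
Char 3 ('D'): step: R->1, L=3; D->plug->D->R->B->L->F->refl->A->L'->F->R'->C->plug->C
Char 4 ('C'): step: R->2, L=3; C->plug->C->R->A->L->G->refl->C->L'->H->R'->F->plug->G
Char 5 ('G'): step: R->3, L=3; G->plug->F->R->B->L->F->refl->A->L'->F->R'->G->plug->F
Char 6 ('A'): step: R->4, L=3; A->plug->A->R->G->L->D->refl->H->L'->D->R'->C->plug->C
Char 7 ('C'): step: R->5, L=3; C->plug->C->R->E->L->B->refl->E->L'->C->R'->B->plug->B
Char 8 ('C'): step: R->6, L=3; C->plug->C->R->G->L->D->refl->H->L'->D->R'->B->plug->B
Char 9 ('G'): step: R->7, L=3; G->plug->F->R->D->L->H->refl->D->L'->G->R'->D->plug->D
Char 10 ('B'): step: R->0, L->4 (L advanced); B->plug->B->R->A->L->E->refl->B->L'->G->R'->D->plug->D
Char 11 ('H'): step: R->1, L=4; H->plug->H->R->D->L->A->refl->F->L'->H->R'->A->plug->A
Char 12 ('B'): step: R->2, L=4; B->plug->B->R->E->L->H->refl->D->L'->B->R'->D->plug->D
Final: ciphertext=DFCGFCBBDDAD, RIGHT=2, LEFT=4

Answer: DFCGFCBBDDAD 2 4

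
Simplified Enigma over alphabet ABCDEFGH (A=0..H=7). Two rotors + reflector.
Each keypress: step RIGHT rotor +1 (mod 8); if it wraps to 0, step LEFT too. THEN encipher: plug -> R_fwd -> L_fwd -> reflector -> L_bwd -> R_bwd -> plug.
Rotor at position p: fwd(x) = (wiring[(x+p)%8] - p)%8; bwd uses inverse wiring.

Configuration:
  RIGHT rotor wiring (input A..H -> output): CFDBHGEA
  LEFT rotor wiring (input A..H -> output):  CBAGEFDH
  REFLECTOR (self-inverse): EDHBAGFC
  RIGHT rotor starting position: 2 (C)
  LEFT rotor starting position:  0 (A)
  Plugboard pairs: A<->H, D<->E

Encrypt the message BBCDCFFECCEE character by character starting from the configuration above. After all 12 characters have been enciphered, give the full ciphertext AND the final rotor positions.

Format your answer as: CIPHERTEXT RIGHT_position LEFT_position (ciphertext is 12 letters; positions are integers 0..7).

Char 1 ('B'): step: R->3, L=0; B->plug->B->R->E->L->E->refl->A->L'->C->R'->G->plug->G
Char 2 ('B'): step: R->4, L=0; B->plug->B->R->C->L->A->refl->E->L'->E->R'->D->plug->E
Char 3 ('C'): step: R->5, L=0; C->plug->C->R->D->L->G->refl->F->L'->F->R'->D->plug->E
Char 4 ('D'): step: R->6, L=0; D->plug->E->R->F->L->F->refl->G->L'->D->R'->F->plug->F
Char 5 ('C'): step: R->7, L=0; C->plug->C->R->G->L->D->refl->B->L'->B->R'->A->plug->H
Char 6 ('F'): step: R->0, L->1 (L advanced); F->plug->F->R->G->L->G->refl->F->L'->C->R'->A->plug->H
Char 7 ('F'): step: R->1, L=1; F->plug->F->R->D->L->D->refl->B->L'->H->R'->G->plug->G
Char 8 ('E'): step: R->2, L=1; E->plug->D->R->E->L->E->refl->A->L'->A->R'->G->plug->G
Char 9 ('C'): step: R->3, L=1; C->plug->C->R->D->L->D->refl->B->L'->H->R'->F->plug->F
Char 10 ('C'): step: R->4, L=1; C->plug->C->R->A->L->A->refl->E->L'->E->R'->D->plug->E
Char 11 ('E'): step: R->5, L=1; E->plug->D->R->F->L->C->refl->H->L'->B->R'->A->plug->H
Char 12 ('E'): step: R->6, L=1; E->plug->D->R->H->L->B->refl->D->L'->D->R'->F->plug->F
Final: ciphertext=GEEFHHGGFEHF, RIGHT=6, LEFT=1

Answer: GEEFHHGGFEHF 6 1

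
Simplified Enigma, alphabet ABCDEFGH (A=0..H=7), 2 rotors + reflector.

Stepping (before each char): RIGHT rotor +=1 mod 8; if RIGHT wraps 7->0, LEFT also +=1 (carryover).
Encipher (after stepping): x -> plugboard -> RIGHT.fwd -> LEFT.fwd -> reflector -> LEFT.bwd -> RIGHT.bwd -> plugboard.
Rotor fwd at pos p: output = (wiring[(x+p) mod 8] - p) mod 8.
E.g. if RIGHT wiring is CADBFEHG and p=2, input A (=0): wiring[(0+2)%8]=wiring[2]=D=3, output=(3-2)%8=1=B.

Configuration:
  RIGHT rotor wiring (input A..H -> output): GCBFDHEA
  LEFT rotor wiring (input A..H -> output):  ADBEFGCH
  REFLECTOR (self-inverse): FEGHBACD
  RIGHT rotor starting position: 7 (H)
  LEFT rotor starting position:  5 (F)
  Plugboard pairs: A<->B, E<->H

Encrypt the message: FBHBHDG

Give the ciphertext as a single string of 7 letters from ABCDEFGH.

Char 1 ('F'): step: R->0, L->6 (L advanced); F->plug->F->R->H->L->A->refl->F->L'->D->R'->E->plug->H
Char 2 ('B'): step: R->1, L=6; B->plug->A->R->B->L->B->refl->E->L'->A->R'->B->plug->A
Char 3 ('H'): step: R->2, L=6; H->plug->E->R->C->L->C->refl->G->L'->F->R'->D->plug->D
Char 4 ('B'): step: R->3, L=6; B->plug->A->R->C->L->C->refl->G->L'->F->R'->E->plug->H
Char 5 ('H'): step: R->4, L=6; H->plug->E->R->C->L->C->refl->G->L'->F->R'->G->plug->G
Char 6 ('D'): step: R->5, L=6; D->plug->D->R->B->L->B->refl->E->L'->A->R'->G->plug->G
Char 7 ('G'): step: R->6, L=6; G->plug->G->R->F->L->G->refl->C->L'->C->R'->B->plug->A

Answer: HADHGGA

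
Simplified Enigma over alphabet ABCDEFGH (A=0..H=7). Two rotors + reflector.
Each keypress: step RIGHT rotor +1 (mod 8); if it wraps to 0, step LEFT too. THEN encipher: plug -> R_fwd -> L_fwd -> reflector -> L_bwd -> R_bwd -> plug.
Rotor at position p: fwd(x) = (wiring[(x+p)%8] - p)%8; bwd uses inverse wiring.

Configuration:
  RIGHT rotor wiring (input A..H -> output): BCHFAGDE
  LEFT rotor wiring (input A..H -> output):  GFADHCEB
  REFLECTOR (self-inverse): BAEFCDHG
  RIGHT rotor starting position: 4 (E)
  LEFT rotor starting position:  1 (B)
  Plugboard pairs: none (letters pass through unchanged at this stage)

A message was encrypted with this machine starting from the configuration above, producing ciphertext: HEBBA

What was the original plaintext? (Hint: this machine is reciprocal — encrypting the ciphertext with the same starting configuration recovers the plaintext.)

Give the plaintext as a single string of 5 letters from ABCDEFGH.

Char 1 ('H'): step: R->5, L=1; H->plug->H->R->D->L->G->refl->H->L'->B->R'->A->plug->A
Char 2 ('E'): step: R->6, L=1; E->plug->E->R->B->L->H->refl->G->L'->D->R'->C->plug->C
Char 3 ('B'): step: R->7, L=1; B->plug->B->R->C->L->C->refl->E->L'->A->R'->D->plug->D
Char 4 ('B'): step: R->0, L->2 (L advanced); B->plug->B->R->C->L->F->refl->D->L'->H->R'->C->plug->C
Char 5 ('A'): step: R->1, L=2; A->plug->A->R->B->L->B->refl->A->L'->D->R'->G->plug->G

Answer: ACDCG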